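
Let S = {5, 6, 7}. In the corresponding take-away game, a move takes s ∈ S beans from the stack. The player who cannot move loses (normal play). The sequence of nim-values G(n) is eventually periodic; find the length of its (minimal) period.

n :  0  1  2  3  4  5  6  7  8  9 10 11 12 13 14 15 16 17 18 19 20 21 22 23 24 25
G :  0  0  0  0  0  1  1  1  1  1  2  2  0  0  0  0  0  1  1  1  1  1  2  2  0  0
G(n+12) = G(n) holds for n = 0,…,6 (a full window of length max(S) = 7), so the sequence is purely periodic with period 12.

12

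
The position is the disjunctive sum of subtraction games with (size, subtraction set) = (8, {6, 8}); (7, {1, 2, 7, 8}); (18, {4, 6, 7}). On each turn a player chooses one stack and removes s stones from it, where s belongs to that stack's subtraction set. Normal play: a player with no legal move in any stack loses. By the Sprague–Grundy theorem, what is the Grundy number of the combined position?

Stack A, S = {6, 8}:
n : 0 1 2 3 4 5 6 7 8
G : 0 0 0 0 0 0 1 1 1
G_A(8) = 1.
Stack B, S = {1, 2, 7, 8}:
G(0) = 0
G(1) = mex{0} = 1
G(2) = mex{1,0} = 2
G(3) = mex{2,1} = 0
G(4) = mex{0,2} = 1
G(5) = mex{1,0} = 2
G(6) = mex{2,1} = 0
G(7) = mex{0,2,0} = 1
G_B(7) = 1.
Stack C, S = {4, 6, 7}:
G(0) = 0
G(1) = mex{} = 0
G(2) = mex{} = 0
G(3) = mex{} = 0
G(4) = mex{0} = 1
G(5) = mex{0} = 1
G(6) = mex{0,0} = 1
G(7) = mex{0,0,0} = 1
G(8) = mex{1,0,0} = 2
G(9) = mex{1,0,0} = 2
G(10) = mex{1,1,0} = 2
G(11) = mex{1,1,1} = 0
G(12) = mex{2,1,1} = 0
G(13) = mex{2,1,1} = 0
G(14) = mex{2,2,1} = 0
G(15) = mex{0,2,2} = 1
G(16) = mex{0,2,2} = 1
G(17) = mex{0,0,2} = 1
G(18) = mex{0,0,0} = 1
G_C(18) = 1.
Combined Grundy value = 1 ⊕ 1 ⊕ 1 = 1.

1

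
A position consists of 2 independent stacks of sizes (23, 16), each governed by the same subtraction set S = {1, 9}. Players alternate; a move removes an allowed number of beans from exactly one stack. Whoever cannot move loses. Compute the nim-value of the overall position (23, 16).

1

All stacks use S = {1, 9}:
G(0) = 0
G(1) = mex{0} = 1
G(2) = mex{1} = 0
G(3) = mex{0} = 1
G(4) = mex{1} = 0
G(5) = mex{0} = 1
G(6) = mex{1} = 0
G(7) = mex{0} = 1
G(8) = mex{1} = 0
G(9) = mex{0,0} = 1
G(10) = mex{1,1} = 0
G(11) = mex{0,0} = 1
G(12) = mex{1,1} = 0
G(13) = mex{0,0} = 1
G(14) = mex{1,1} = 0
G(15) = mex{0,0} = 1
G(16) = mex{1,1} = 0
G(17) = mex{0,0} = 1
G(18) = mex{1,1} = 0
G(19) = mex{0,0} = 1
G(20) = mex{1,1} = 0
G(21) = mex{0,0} = 1
G(22) = mex{1,1} = 0
G(23) = mex{0,0} = 1
Stack A: G(23) = 1.
Stack B: G(16) = 0.
Combined Grundy value = 1 ⊕ 0 = 1.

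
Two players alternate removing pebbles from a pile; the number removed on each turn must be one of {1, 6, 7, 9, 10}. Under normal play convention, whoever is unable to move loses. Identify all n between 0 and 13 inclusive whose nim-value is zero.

n :  0  1  2  3  4  5  6  7  8  9 10 11 12 13
G :  0  1  0  1  0  1  2  3  2  3  2  3  4  5
P-positions are exactly the n with G(n) = 0.

0, 2, 4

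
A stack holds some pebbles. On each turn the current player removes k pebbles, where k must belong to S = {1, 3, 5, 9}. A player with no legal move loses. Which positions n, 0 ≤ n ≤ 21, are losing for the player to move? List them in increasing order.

0, 2, 4, 6, 8, 10, 12, 14, 16, 18, 20

G(0) = 0
G(1) = mex{0} = 1
G(2) = mex{1} = 0
G(3) = mex{0,0} = 1
G(4) = mex{1,1} = 0
G(5) = mex{0,0,0} = 1
G(6) = mex{1,1,1} = 0
G(7) = mex{0,0,0} = 1
G(8) = mex{1,1,1} = 0
G(9) = mex{0,0,0,0} = 1
G(10) = mex{1,1,1,1} = 0
G(11) = mex{0,0,0,0} = 1
G(12) = mex{1,1,1,1} = 0
G(13) = mex{0,0,0,0} = 1
G(14) = mex{1,1,1,1} = 0
G(15) = mex{0,0,0,0} = 1
G(16) = mex{1,1,1,1} = 0
G(17) = mex{0,0,0,0} = 1
G(18) = mex{1,1,1,1} = 0
G(19) = mex{0,0,0,0} = 1
G(20) = mex{1,1,1,1} = 0
G(21) = mex{0,0,0,0} = 1
P-positions are exactly the n with G(n) = 0.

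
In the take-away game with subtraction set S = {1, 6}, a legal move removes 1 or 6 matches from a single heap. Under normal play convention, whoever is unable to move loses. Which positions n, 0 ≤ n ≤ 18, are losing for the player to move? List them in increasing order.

n :  0  1  2  3  4  5  6  7  8  9 10 11 12 13 14 15 16 17 18
G :  0  1  0  1  0  1  2  0  1  0  1  0  1  2  0  1  0  1  0
P-positions are exactly the n with G(n) = 0.

0, 2, 4, 7, 9, 11, 14, 16, 18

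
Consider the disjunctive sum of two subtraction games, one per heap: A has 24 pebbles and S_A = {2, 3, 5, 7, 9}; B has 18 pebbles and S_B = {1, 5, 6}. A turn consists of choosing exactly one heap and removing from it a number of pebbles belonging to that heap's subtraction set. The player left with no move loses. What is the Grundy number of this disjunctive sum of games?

2

Heap A, S = {2, 3, 5, 7, 9}:
G(0) = 0
G(1) = mex{} = 0
G(2) = mex{0} = 1
G(3) = mex{0,0} = 1
G(4) = mex{1,0} = 2
G(5) = mex{1,1,0} = 2
G(6) = mex{2,1,0} = 3
G(7) = mex{2,2,1,0} = 3
G(8) = mex{3,2,1,0} = 4
G(9) = mex{3,3,2,1,0} = 4
G(10) = mex{4,3,2,1,0} = 5
G(11) = mex{4,4,3,2,1} = 0
G(12) = mex{5,4,3,2,1} = 0
G(13) = mex{0,5,4,3,2} = 1
G(14) = mex{0,0,4,3,2} = 1
G(15) = mex{1,0,5,4,3} = 2
G(16) = mex{1,1,0,4,3} = 2
G(17) = mex{2,1,0,5,4} = 3
G(18) = mex{2,2,1,0,4} = 3
G(19) = mex{3,2,1,0,5} = 4
G(20) = mex{3,3,2,1,0} = 4
G(21) = mex{4,3,2,1,0} = 5
G(22) = mex{4,4,3,2,1} = 0
G(23) = mex{5,4,3,2,1} = 0
G(24) = mex{0,5,4,3,2} = 1
G_A(24) = 1.
Heap B, S = {1, 5, 6}:
G(0) = 0
G(1) = mex{0} = 1
G(2) = mex{1} = 0
G(3) = mex{0} = 1
G(4) = mex{1} = 0
G(5) = mex{0,0} = 1
G(6) = mex{1,1,0} = 2
G(7) = mex{2,0,1} = 3
G(8) = mex{3,1,0} = 2
G(9) = mex{2,0,1} = 3
G(10) = mex{3,1,0} = 2
G(11) = mex{2,2,1} = 0
G(12) = mex{0,3,2} = 1
G(13) = mex{1,2,3} = 0
G(14) = mex{0,3,2} = 1
G(15) = mex{1,2,3} = 0
G(16) = mex{0,0,2} = 1
G(17) = mex{1,1,0} = 2
G(18) = mex{2,0,1} = 3
G_B(18) = 3.
Combined Grundy value = 1 ⊕ 3 = 2.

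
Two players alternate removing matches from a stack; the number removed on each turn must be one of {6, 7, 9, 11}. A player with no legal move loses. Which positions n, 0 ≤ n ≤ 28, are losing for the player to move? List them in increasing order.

0, 1, 2, 3, 4, 5, 17, 18, 19, 20, 21, 22

n :  0  1  2  3  4  5  6  7  8  9 10 11 12 13 14 15 16 17 18 19 20 21 22 23 24 25 26 27 28
G :  0  0  0  0  0  0  1  1  1  1  1  1  2  2  2  2  2  0  0  0  0  0  0  1  1  1  1  1  1
P-positions are exactly the n with G(n) = 0.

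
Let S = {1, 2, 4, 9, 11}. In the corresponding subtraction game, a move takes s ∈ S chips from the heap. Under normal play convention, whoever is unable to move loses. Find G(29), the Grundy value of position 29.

0

n :  0  1  2  3  4  5  6  7  8  9 10 11 12 13 14 15 16 17 18 19 20 21 22 23 24 25 26 27 28 29
G :  0  1  2  0  1  2  0  1  2  3  4  5  3  0  1  2  0  1  2  0  1  2  3  4  5  3  0  1  2  0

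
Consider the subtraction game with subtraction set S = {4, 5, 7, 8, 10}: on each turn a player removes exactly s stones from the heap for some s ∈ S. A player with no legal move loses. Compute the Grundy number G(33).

G(0) = 0
G(1) = mex{} = 0
G(2) = mex{} = 0
G(3) = mex{} = 0
G(4) = mex{0} = 1
G(5) = mex{0,0} = 1
G(6) = mex{0,0} = 1
G(7) = mex{0,0,0} = 1
G(8) = mex{1,0,0,0} = 2
G(9) = mex{1,1,0,0} = 2
G(10) = mex{1,1,0,0,0} = 2
G(11) = mex{1,1,1,0,0} = 2
G(12) = mex{2,1,1,1,0} = 3
G(13) = mex{2,2,1,1,0} = 3
G(14) = mex{2,2,1,1,1} = 0
G(15) = mex{2,2,2,1,1} = 0
G(16) = mex{3,2,2,2,1} = 0
G(17) = mex{3,3,2,2,1} = 0
G(18) = mex{0,3,2,2,2} = 1
G(19) = mex{0,0,3,2,2} = 1
G(20) = mex{0,0,3,3,2} = 1
G(21) = mex{0,0,0,3,2} = 1
G(22) = mex{1,0,0,0,3} = 2
G(23) = mex{1,1,0,0,3} = 2
G(24) = mex{1,1,0,0,0} = 2
G(25) = mex{1,1,1,0,0} = 2
G(26) = mex{2,1,1,1,0} = 3
G(27) = mex{2,2,1,1,0} = 3
G(28) = mex{2,2,1,1,1} = 0
G(29) = mex{2,2,2,1,1} = 0
G(30) = mex{3,2,2,2,1} = 0
G(31) = mex{3,3,2,2,1} = 0
G(32) = mex{0,3,2,2,2} = 1
G(33) = mex{0,0,3,2,2} = 1

1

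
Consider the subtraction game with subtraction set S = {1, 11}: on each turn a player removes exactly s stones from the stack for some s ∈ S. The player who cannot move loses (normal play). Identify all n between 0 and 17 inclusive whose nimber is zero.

0, 2, 4, 6, 8, 10, 12, 14, 16

G(0) = 0
G(1) = mex{0} = 1
G(2) = mex{1} = 0
G(3) = mex{0} = 1
G(4) = mex{1} = 0
G(5) = mex{0} = 1
G(6) = mex{1} = 0
G(7) = mex{0} = 1
G(8) = mex{1} = 0
G(9) = mex{0} = 1
G(10) = mex{1} = 0
G(11) = mex{0,0} = 1
G(12) = mex{1,1} = 0
G(13) = mex{0,0} = 1
G(14) = mex{1,1} = 0
G(15) = mex{0,0} = 1
G(16) = mex{1,1} = 0
G(17) = mex{0,0} = 1
P-positions are exactly the n with G(n) = 0.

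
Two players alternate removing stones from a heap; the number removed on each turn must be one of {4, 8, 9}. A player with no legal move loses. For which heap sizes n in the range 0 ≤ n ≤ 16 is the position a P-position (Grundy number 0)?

G(0) = 0
G(1) = mex{} = 0
G(2) = mex{} = 0
G(3) = mex{} = 0
G(4) = mex{0} = 1
G(5) = mex{0} = 1
G(6) = mex{0} = 1
G(7) = mex{0} = 1
G(8) = mex{1,0} = 2
G(9) = mex{1,0,0} = 2
G(10) = mex{1,0,0} = 2
G(11) = mex{1,0,0} = 2
G(12) = mex{2,1,0} = 3
G(13) = mex{2,1,1} = 0
G(14) = mex{2,1,1} = 0
G(15) = mex{2,1,1} = 0
G(16) = mex{3,2,1} = 0
P-positions are exactly the n with G(n) = 0.

0, 1, 2, 3, 13, 14, 15, 16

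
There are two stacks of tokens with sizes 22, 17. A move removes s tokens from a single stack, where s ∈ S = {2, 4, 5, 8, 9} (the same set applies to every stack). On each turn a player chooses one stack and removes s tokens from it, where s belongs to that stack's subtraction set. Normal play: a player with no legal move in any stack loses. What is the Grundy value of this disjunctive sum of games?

3

All stacks use S = {2, 4, 5, 8, 9}:
G(0) = 0
G(1) = mex{} = 0
G(2) = mex{0} = 1
G(3) = mex{0} = 1
G(4) = mex{1,0} = 2
G(5) = mex{1,0,0} = 2
G(6) = mex{2,1,0} = 3
G(7) = mex{2,1,1} = 0
G(8) = mex{3,2,1,0} = 4
G(9) = mex{0,2,2,0,0} = 1
G(10) = mex{4,3,2,1,0} = 5
G(11) = mex{1,0,3,1,1} = 2
G(12) = mex{5,4,0,2,1} = 3
G(13) = mex{2,1,4,2,2} = 0
G(14) = mex{3,5,1,3,2} = 0
G(15) = mex{0,2,5,0,3} = 1
G(16) = mex{0,3,2,4,0} = 1
G(17) = mex{1,0,3,1,4} = 2
G(18) = mex{1,0,0,5,1} = 2
G(19) = mex{2,1,0,2,5} = 3
G(20) = mex{2,1,1,3,2} = 0
G(21) = mex{3,2,1,0,3} = 4
G(22) = mex{0,2,2,0,0} = 1
Stack A: G(22) = 1.
Stack B: G(17) = 2.
Combined Grundy value = 1 ⊕ 2 = 3.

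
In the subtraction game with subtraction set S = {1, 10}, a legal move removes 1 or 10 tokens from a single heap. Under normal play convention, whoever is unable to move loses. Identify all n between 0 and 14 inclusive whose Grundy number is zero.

0, 2, 4, 6, 8, 11, 13

n :  0  1  2  3  4  5  6  7  8  9 10 11 12 13 14
G :  0  1  0  1  0  1  0  1  0  1  2  0  1  0  1
P-positions are exactly the n with G(n) = 0.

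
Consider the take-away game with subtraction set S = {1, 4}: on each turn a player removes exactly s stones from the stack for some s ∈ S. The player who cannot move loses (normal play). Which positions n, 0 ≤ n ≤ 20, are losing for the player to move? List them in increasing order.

n :  0  1  2  3  4  5  6  7  8  9 10 11 12 13 14 15 16 17 18 19 20
G :  0  1  0  1  2  0  1  0  1  2  0  1  0  1  2  0  1  0  1  2  0
P-positions are exactly the n with G(n) = 0.

0, 2, 5, 7, 10, 12, 15, 17, 20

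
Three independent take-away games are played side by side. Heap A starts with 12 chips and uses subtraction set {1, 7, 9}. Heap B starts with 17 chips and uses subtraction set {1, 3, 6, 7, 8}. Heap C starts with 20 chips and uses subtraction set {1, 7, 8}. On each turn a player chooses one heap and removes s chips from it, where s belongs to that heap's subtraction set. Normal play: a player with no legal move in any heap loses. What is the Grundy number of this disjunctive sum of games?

1

Heap A, S = {1, 7, 9}:
n :  0  1  2  3  4  5  6  7  8  9 10 11 12
G :  0  1  0  1  0  1  0  1  0  1  0  1  0
G_A(12) = 0.
Heap B, S = {1, 3, 6, 7, 8}:
n :  0  1  2  3  4  5  6  7  8  9 10 11 12 13 14 15 16 17
G :  0  1  0  1  0  1  2  3  2  3  2  3  4  0  1  0  1  0
G_B(17) = 0.
Heap C, S = {1, 7, 8}:
G(0) = 0
G(1) = mex{0} = 1
G(2) = mex{1} = 0
G(3) = mex{0} = 1
G(4) = mex{1} = 0
G(5) = mex{0} = 1
G(6) = mex{1} = 0
G(7) = mex{0,0} = 1
G(8) = mex{1,1,0} = 2
G(9) = mex{2,0,1} = 3
G(10) = mex{3,1,0} = 2
G(11) = mex{2,0,1} = 3
G(12) = mex{3,1,0} = 2
G(13) = mex{2,0,1} = 3
G(14) = mex{3,1,0} = 2
G(15) = mex{2,2,1} = 0
G(16) = mex{0,3,2} = 1
G(17) = mex{1,2,3} = 0
G(18) = mex{0,3,2} = 1
G(19) = mex{1,2,3} = 0
G(20) = mex{0,3,2} = 1
G_C(20) = 1.
Combined Grundy value = 0 ⊕ 0 ⊕ 1 = 1.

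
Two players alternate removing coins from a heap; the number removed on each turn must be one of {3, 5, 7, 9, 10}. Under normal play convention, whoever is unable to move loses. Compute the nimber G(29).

1

G(0) = 0
G(1) = mex{} = 0
G(2) = mex{} = 0
G(3) = mex{0} = 1
G(4) = mex{0} = 1
G(5) = mex{0,0} = 1
G(6) = mex{1,0} = 2
G(7) = mex{1,0,0} = 2
G(8) = mex{1,1,0} = 2
G(9) = mex{2,1,0,0} = 3
G(10) = mex{2,1,1,0,0} = 3
G(11) = mex{2,2,1,0,0} = 3
G(12) = mex{3,2,1,1,0} = 4
G(13) = mex{3,2,2,1,1} = 0
G(14) = mex{3,3,2,1,1} = 0
G(15) = mex{4,3,2,2,1} = 0
G(16) = mex{0,3,3,2,2} = 1
G(17) = mex{0,4,3,2,2} = 1
G(18) = mex{0,0,3,3,2} = 1
G(19) = mex{1,0,4,3,3} = 2
G(20) = mex{1,0,0,3,3} = 2
G(21) = mex{1,1,0,4,3} = 2
G(22) = mex{2,1,0,0,4} = 3
G(23) = mex{2,1,1,0,0} = 3
G(24) = mex{2,2,1,0,0} = 3
G(25) = mex{3,2,1,1,0} = 4
G(26) = mex{3,2,2,1,1} = 0
G(27) = mex{3,3,2,1,1} = 0
G(28) = mex{4,3,2,2,1} = 0
G(29) = mex{0,3,3,2,2} = 1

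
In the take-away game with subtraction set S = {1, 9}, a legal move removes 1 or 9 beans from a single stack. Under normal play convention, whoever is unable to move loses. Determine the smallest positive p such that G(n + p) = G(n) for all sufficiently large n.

2

G(0) = 0
G(1) = mex{0} = 1
G(2) = mex{1} = 0
G(3) = mex{0} = 1
G(4) = mex{1} = 0
G(5) = mex{0} = 1
G(6) = mex{1} = 0
G(7) = mex{0} = 1
G(8) = mex{1} = 0
G(9) = mex{0,0} = 1
G(10) = mex{1,1} = 0
G(11) = mex{0,0} = 1
G(12) = mex{1,1} = 0
G(13) = mex{0,0} = 1
G(14) = mex{1,1} = 0
G(n+2) = G(n) holds for n = 0,…,8 (a full window of length max(S) = 9), so the sequence is purely periodic with period 2.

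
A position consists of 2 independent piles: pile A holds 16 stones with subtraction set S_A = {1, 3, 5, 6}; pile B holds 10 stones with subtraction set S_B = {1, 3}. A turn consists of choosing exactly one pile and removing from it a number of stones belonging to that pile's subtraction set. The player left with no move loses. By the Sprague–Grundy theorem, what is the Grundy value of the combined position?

Pile A, S = {1, 3, 5, 6}:
G(0) = 0
G(1) = mex{0} = 1
G(2) = mex{1} = 0
G(3) = mex{0,0} = 1
G(4) = mex{1,1} = 0
G(5) = mex{0,0,0} = 1
G(6) = mex{1,1,1,0} = 2
G(7) = mex{2,0,0,1} = 3
G(8) = mex{3,1,1,0} = 2
G(9) = mex{2,2,0,1} = 3
G(10) = mex{3,3,1,0} = 2
G(11) = mex{2,2,2,1} = 0
G(12) = mex{0,3,3,2} = 1
G(13) = mex{1,2,2,3} = 0
G(14) = mex{0,0,3,2} = 1
G(15) = mex{1,1,2,3} = 0
G(16) = mex{0,0,0,2} = 1
G_A(16) = 1.
Pile B, S = {1, 3}:
n :  0  1  2  3  4  5  6  7  8  9 10
G :  0  1  0  1  0  1  0  1  0  1  0
G_B(10) = 0.
Combined Grundy value = 1 ⊕ 0 = 1.

1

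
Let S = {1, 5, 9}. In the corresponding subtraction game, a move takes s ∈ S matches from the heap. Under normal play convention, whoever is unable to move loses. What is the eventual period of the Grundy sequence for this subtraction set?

G(0) = 0
G(1) = mex{0} = 1
G(2) = mex{1} = 0
G(3) = mex{0} = 1
G(4) = mex{1} = 0
G(5) = mex{0,0} = 1
G(6) = mex{1,1} = 0
G(7) = mex{0,0} = 1
G(8) = mex{1,1} = 0
G(9) = mex{0,0,0} = 1
G(10) = mex{1,1,1} = 0
G(11) = mex{0,0,0} = 1
G(12) = mex{1,1,1} = 0
G(13) = mex{0,0,0} = 1
G(14) = mex{1,1,1} = 0
G(n+2) = G(n) holds for n = 0,…,8 (a full window of length max(S) = 9), so the sequence is purely periodic with period 2.

2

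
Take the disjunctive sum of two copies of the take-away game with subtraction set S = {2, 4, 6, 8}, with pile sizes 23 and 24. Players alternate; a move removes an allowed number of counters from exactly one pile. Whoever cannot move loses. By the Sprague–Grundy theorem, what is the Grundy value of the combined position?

3

All piles use S = {2, 4, 6, 8}:
G(0) = 0
G(1) = mex{} = 0
G(2) = mex{0} = 1
G(3) = mex{0} = 1
G(4) = mex{1,0} = 2
G(5) = mex{1,0} = 2
G(6) = mex{2,1,0} = 3
G(7) = mex{2,1,0} = 3
G(8) = mex{3,2,1,0} = 4
G(9) = mex{3,2,1,0} = 4
G(10) = mex{4,3,2,1} = 0
G(11) = mex{4,3,2,1} = 0
G(12) = mex{0,4,3,2} = 1
G(13) = mex{0,4,3,2} = 1
G(14) = mex{1,0,4,3} = 2
G(15) = mex{1,0,4,3} = 2
G(16) = mex{2,1,0,4} = 3
G(17) = mex{2,1,0,4} = 3
G(18) = mex{3,2,1,0} = 4
G(19) = mex{3,2,1,0} = 4
G(20) = mex{4,3,2,1} = 0
G(21) = mex{4,3,2,1} = 0
G(22) = mex{0,4,3,2} = 1
G(23) = mex{0,4,3,2} = 1
G(24) = mex{1,0,4,3} = 2
Pile A: G(23) = 1.
Pile B: G(24) = 2.
Combined Grundy value = 1 ⊕ 2 = 3.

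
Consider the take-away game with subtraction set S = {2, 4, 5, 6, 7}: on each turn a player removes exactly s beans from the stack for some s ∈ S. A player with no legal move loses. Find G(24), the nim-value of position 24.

3

n :  0  1  2  3  4  5  6  7  8  9 10 11 12 13 14 15 16 17 18 19 20 21 22 23 24
G :  0  0  1  1  2  2  3  3  4  0  0  1  1  2  2  3  3  4  0  0  1  1  2  2  3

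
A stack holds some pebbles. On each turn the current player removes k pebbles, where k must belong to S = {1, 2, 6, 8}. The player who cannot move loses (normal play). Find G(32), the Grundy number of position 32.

1

n :  0  1  2  3  4  5  6  7  8  9 10 11 12 13 14 15 16 17 18 19 20 21 22 23 24 25 26 27 28 29 30 31 32
G :  0  1  2  0  1  2  3  0  1  2  0  1  2  3  0  1  2  0  1  2  3  0  1  2  0  1  2  3  0  1  2  0  1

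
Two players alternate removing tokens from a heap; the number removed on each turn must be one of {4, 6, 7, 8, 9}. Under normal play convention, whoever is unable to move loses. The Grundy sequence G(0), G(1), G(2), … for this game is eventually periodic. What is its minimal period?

13

G(0) = 0
G(1) = mex{} = 0
G(2) = mex{} = 0
G(3) = mex{} = 0
G(4) = mex{0} = 1
G(5) = mex{0} = 1
G(6) = mex{0,0} = 1
G(7) = mex{0,0,0} = 1
G(8) = mex{1,0,0,0} = 2
G(9) = mex{1,0,0,0,0} = 2
G(10) = mex{1,1,0,0,0} = 2
G(11) = mex{1,1,1,0,0} = 2
G(12) = mex{2,1,1,1,0} = 3
G(13) = mex{2,1,1,1,1} = 0
G(14) = mex{2,2,1,1,1} = 0
G(15) = mex{2,2,2,1,1} = 0
G(16) = mex{3,2,2,2,1} = 0
G(17) = mex{0,2,2,2,2} = 1
G(18) = mex{0,3,2,2,2} = 1
G(19) = mex{0,0,3,2,2} = 1
G(20) = mex{0,0,0,3,2} = 1
G(21) = mex{1,0,0,0,3} = 2
G(22) = mex{1,0,0,0,0} = 2
G(23) = mex{1,1,0,0,0} = 2
G(24) = mex{1,1,1,0,0} = 2
G(25) = mex{2,1,1,1,0} = 3
G(26) = mex{2,1,1,1,1} = 0
G(27) = mex{2,2,1,1,1} = 0
G(n+13) = G(n) holds for n = 0,…,8 (a full window of length max(S) = 9), so the sequence is purely periodic with period 13.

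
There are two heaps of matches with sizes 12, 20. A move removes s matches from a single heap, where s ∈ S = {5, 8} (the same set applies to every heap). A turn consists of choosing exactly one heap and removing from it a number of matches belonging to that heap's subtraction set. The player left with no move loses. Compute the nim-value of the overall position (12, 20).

3

All heaps use S = {5, 8}:
n :  0  1  2  3  4  5  6  7  8  9 10 11 12 13 14 15 16 17 18 19 20
G :  0  0  0  0  0  1  1  1  1  1  2  2  2  0  0  0  0  0  1  1  1
Heap A: G(12) = 2.
Heap B: G(20) = 1.
Combined Grundy value = 2 ⊕ 1 = 3.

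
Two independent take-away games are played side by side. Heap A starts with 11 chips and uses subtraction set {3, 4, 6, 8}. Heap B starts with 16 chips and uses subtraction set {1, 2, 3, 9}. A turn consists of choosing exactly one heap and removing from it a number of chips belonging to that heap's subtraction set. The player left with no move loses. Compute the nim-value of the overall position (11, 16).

0

Heap A, S = {3, 4, 6, 8}:
G(0) = 0
G(1) = mex{} = 0
G(2) = mex{} = 0
G(3) = mex{0} = 1
G(4) = mex{0,0} = 1
G(5) = mex{0,0} = 1
G(6) = mex{1,0,0} = 2
G(7) = mex{1,1,0} = 2
G(8) = mex{1,1,0,0} = 2
G(9) = mex{2,1,1,0} = 3
G(10) = mex{2,2,1,0} = 3
G(11) = mex{2,2,1,1} = 0
G_A(11) = 0.
Heap B, S = {1, 2, 3, 9}:
G(0) = 0
G(1) = mex{0} = 1
G(2) = mex{1,0} = 2
G(3) = mex{2,1,0} = 3
G(4) = mex{3,2,1} = 0
G(5) = mex{0,3,2} = 1
G(6) = mex{1,0,3} = 2
G(7) = mex{2,1,0} = 3
G(8) = mex{3,2,1} = 0
G(9) = mex{0,3,2,0} = 1
G(10) = mex{1,0,3,1} = 2
G(11) = mex{2,1,0,2} = 3
G(12) = mex{3,2,1,3} = 0
G(13) = mex{0,3,2,0} = 1
G(14) = mex{1,0,3,1} = 2
G(15) = mex{2,1,0,2} = 3
G(16) = mex{3,2,1,3} = 0
G_B(16) = 0.
Combined Grundy value = 0 ⊕ 0 = 0.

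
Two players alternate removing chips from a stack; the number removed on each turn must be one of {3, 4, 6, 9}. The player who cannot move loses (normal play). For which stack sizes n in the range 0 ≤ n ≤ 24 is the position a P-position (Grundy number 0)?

0, 1, 2, 12, 13, 14, 24

n :  0  1  2  3  4  5  6  7  8  9 10 11 12 13 14 15 16 17 18 19 20 21 22 23 24
G :  0  0  0  1  1  1  2  2  2  3  3  3  0  0  0  1  1  1  2  2  2  3  3  3  0
P-positions are exactly the n with G(n) = 0.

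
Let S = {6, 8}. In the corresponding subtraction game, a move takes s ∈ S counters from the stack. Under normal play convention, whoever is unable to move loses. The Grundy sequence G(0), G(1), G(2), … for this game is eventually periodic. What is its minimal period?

14

n :  0  1  2  3  4  5  6  7  8  9 10 11 12 13 14 15 16 17 18 19 20 21 22 23 24 25 26 27 28 29
G :  0  0  0  0  0  0  1  1  1  1  1  1  2  2  0  0  0  0  0  0  1  1  1  1  1  1  2  2  0  0
G(n+14) = G(n) holds for n = 0,…,7 (a full window of length max(S) = 8), so the sequence is purely periodic with period 14.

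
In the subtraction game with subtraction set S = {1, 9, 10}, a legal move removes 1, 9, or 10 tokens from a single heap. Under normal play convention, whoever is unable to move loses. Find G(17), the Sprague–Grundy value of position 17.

3

G(0) = 0
G(1) = mex{0} = 1
G(2) = mex{1} = 0
G(3) = mex{0} = 1
G(4) = mex{1} = 0
G(5) = mex{0} = 1
G(6) = mex{1} = 0
G(7) = mex{0} = 1
G(8) = mex{1} = 0
G(9) = mex{0,0} = 1
G(10) = mex{1,1,0} = 2
G(11) = mex{2,0,1} = 3
G(12) = mex{3,1,0} = 2
G(13) = mex{2,0,1} = 3
G(14) = mex{3,1,0} = 2
G(15) = mex{2,0,1} = 3
G(16) = mex{3,1,0} = 2
G(17) = mex{2,0,1} = 3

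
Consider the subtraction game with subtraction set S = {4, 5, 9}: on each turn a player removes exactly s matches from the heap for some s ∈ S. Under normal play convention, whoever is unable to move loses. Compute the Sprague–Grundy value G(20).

n :  0  1  2  3  4  5  6  7  8  9 10 11 12 13 14 15 16 17 18 19 20
G :  0  0  0  0  1  1  1  1  2  2  2  2  3  0  0  0  0  1  1  1  1

1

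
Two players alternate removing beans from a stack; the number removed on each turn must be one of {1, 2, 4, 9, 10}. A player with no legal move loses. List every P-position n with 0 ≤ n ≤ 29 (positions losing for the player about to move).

n :  0  1  2  3  4  5  6  7  8  9 10 11 12 13 14 15 16 17 18 19 20 21 22 23 24 25 26 27 28 29
G :  0  1  2  0  1  2  0  1  2  3  4  0  1  2  0  1  2  0  1  2  3  4  0  1  2  0  1  2  0  1
P-positions are exactly the n with G(n) = 0.

0, 3, 6, 11, 14, 17, 22, 25, 28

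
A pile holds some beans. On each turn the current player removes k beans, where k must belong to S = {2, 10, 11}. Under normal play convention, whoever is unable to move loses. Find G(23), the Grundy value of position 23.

n :  0  1  2  3  4  5  6  7  8  9 10 11 12 13 14 15 16 17 18 19 20 21 22 23
G :  0  0  1  1  0  0  1  1  0  0  1  1  2  0  3  1  2  0  3  1  2  0  0  1

1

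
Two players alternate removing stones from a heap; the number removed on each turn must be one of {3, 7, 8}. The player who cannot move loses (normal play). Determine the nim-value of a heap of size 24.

n :  0  1  2  3  4  5  6  7  8  9 10 11 12 13 14 15 16 17 18 19 20 21 22 23 24
G :  0  0  0  1  1  1  0  2  2  1  3  0  0  2  1  1  0  0  2  1  1  0  0  2  1

1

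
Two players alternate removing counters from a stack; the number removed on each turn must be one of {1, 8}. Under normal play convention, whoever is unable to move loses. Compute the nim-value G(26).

n :  0  1  2  3  4  5  6  7  8  9 10 11 12 13 14 15 16 17 18 19 20 21 22 23 24 25 26
G :  0  1  0  1  0  1  0  1  2  0  1  0  1  0  1  0  1  2  0  1  0  1  0  1  0  1  2

2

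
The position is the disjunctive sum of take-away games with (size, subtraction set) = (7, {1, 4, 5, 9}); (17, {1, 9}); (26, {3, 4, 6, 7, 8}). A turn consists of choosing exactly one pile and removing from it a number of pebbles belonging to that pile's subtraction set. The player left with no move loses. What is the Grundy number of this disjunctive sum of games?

3

Pile A, S = {1, 4, 5, 9}:
G(0) = 0
G(1) = mex{0} = 1
G(2) = mex{1} = 0
G(3) = mex{0} = 1
G(4) = mex{1,0} = 2
G(5) = mex{2,1,0} = 3
G(6) = mex{3,0,1} = 2
G(7) = mex{2,1,0} = 3
G_A(7) = 3.
Pile B, S = {1, 9}:
n :  0  1  2  3  4  5  6  7  8  9 10 11 12 13 14 15 16 17
G :  0  1  0  1  0  1  0  1  0  1  0  1  0  1  0  1  0  1
G_B(17) = 1.
Pile C, S = {3, 4, 6, 7, 8}:
n :  0  1  2  3  4  5  6  7  8  9 10 11 12 13 14 15 16 17 18 19 20 21 22 23 24 25 26
G :  0  0  0  1  1  1  2  2  2  3  3  0  0  0  1  1  1  2  2  2  3  3  0  0  0  1  1
G_C(26) = 1.
Combined Grundy value = 3 ⊕ 1 ⊕ 1 = 3.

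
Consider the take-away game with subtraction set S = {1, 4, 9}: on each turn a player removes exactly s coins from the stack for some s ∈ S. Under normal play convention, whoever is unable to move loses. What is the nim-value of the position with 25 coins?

0

n :  0  1  2  3  4  5  6  7  8  9 10 11 12 13 14 15 16 17 18 19 20 21 22 23 24 25
G :  0  1  0  1  2  0  1  0  1  2  0  1  0  1  2  0  1  0  1  2  0  1  0  1  2  0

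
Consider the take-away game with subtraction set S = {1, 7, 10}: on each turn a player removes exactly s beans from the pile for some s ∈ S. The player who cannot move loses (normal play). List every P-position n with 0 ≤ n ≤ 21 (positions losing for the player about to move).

0, 2, 4, 6, 8, 17, 19, 21

n :  0  1  2  3  4  5  6  7  8  9 10 11 12 13 14 15 16 17 18 19 20 21
G :  0  1  0  1  0  1  0  1  0  1  2  3  2  3  2  3  2  0  1  0  1  0
P-positions are exactly the n with G(n) = 0.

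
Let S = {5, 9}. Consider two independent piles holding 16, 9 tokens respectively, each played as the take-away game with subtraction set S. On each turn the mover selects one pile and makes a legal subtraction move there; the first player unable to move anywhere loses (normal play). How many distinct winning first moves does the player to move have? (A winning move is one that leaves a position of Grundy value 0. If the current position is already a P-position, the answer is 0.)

All piles use S = {5, 9}:
G(0) = 0
G(1) = mex{} = 0
G(2) = mex{} = 0
G(3) = mex{} = 0
G(4) = mex{} = 0
G(5) = mex{0} = 1
G(6) = mex{0} = 1
G(7) = mex{0} = 1
G(8) = mex{0} = 1
G(9) = mex{0,0} = 1
G(10) = mex{1,0} = 2
G(11) = mex{1,0} = 2
G(12) = mex{1,0} = 2
G(13) = mex{1,0} = 2
G(14) = mex{1,1} = 0
G(15) = mex{2,1} = 0
G(16) = mex{2,1} = 0
Pile A: G(16) = 0.
Pile B: G(9) = 1.
Combined Grundy value = 0 ⊕ 1 = 1.
A winning move leaves total XOR = 0, i.e. changes one component's Grundy value g to g ⊕ X where X is the current total.
Pile A: need g' = 0⊕1 = 1. Options: 16−5→G=2, 16−9→G=1. Hits: 1.
Pile B: need g' = 1⊕1 = 0. Options: 9−5→G=0, 9−9→G=0. Hits: 2.

3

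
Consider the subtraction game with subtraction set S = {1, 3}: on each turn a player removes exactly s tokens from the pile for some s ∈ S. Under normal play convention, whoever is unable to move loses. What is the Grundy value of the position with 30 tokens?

0

n :  0  1  2  3  4  5  6  7  8  9 10 11 12 13 14 15 16 17 18 19 20 21 22 23 24 25 26 27 28 29 30
G :  0  1  0  1  0  1  0  1  0  1  0  1  0  1  0  1  0  1  0  1  0  1  0  1  0  1  0  1  0  1  0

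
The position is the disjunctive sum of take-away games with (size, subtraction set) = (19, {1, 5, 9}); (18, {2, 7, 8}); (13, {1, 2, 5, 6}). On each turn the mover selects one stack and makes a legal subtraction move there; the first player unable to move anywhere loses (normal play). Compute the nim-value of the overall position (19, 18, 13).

0

Stack A, S = {1, 5, 9}:
G(0) = 0
G(1) = mex{0} = 1
G(2) = mex{1} = 0
G(3) = mex{0} = 1
G(4) = mex{1} = 0
G(5) = mex{0,0} = 1
G(6) = mex{1,1} = 0
G(7) = mex{0,0} = 1
G(8) = mex{1,1} = 0
G(9) = mex{0,0,0} = 1
G(10) = mex{1,1,1} = 0
G(11) = mex{0,0,0} = 1
G(12) = mex{1,1,1} = 0
G(13) = mex{0,0,0} = 1
G(14) = mex{1,1,1} = 0
G(15) = mex{0,0,0} = 1
G(16) = mex{1,1,1} = 0
G(17) = mex{0,0,0} = 1
G(18) = mex{1,1,1} = 0
G(19) = mex{0,0,0} = 1
G_A(19) = 1.
Stack B, S = {2, 7, 8}:
G(0) = 0
G(1) = mex{} = 0
G(2) = mex{0} = 1
G(3) = mex{0} = 1
G(4) = mex{1} = 0
G(5) = mex{1} = 0
G(6) = mex{0} = 1
G(7) = mex{0,0} = 1
G(8) = mex{1,0,0} = 2
G(9) = mex{1,1,0} = 2
G(10) = mex{2,1,1} = 0
G(11) = mex{2,0,1} = 3
G(12) = mex{0,0,0} = 1
G(13) = mex{3,1,0} = 2
G(14) = mex{1,1,1} = 0
G(15) = mex{2,2,1} = 0
G(16) = mex{0,2,2} = 1
G(17) = mex{0,0,2} = 1
G(18) = mex{1,3,0} = 2
G_B(18) = 2.
Stack C, S = {1, 2, 5, 6}:
n :  0  1  2  3  4  5  6  7  8  9 10 11 12 13
G :  0  1  2  0  1  2  3  0  1  2  0  1  2  3
G_C(13) = 3.
Combined Grundy value = 1 ⊕ 2 ⊕ 3 = 0.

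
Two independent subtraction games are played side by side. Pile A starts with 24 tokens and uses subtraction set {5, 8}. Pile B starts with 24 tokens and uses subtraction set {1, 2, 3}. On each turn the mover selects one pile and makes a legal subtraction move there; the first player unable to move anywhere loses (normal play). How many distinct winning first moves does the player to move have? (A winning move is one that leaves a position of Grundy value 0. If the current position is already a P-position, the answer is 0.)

Pile A, S = {5, 8}:
G(0) = 0
G(1) = mex{} = 0
G(2) = mex{} = 0
G(3) = mex{} = 0
G(4) = mex{} = 0
G(5) = mex{0} = 1
G(6) = mex{0} = 1
G(7) = mex{0} = 1
G(8) = mex{0,0} = 1
G(9) = mex{0,0} = 1
G(10) = mex{1,0} = 2
G(11) = mex{1,0} = 2
G(12) = mex{1,0} = 2
G(13) = mex{1,1} = 0
G(14) = mex{1,1} = 0
G(15) = mex{2,1} = 0
G(16) = mex{2,1} = 0
G(17) = mex{2,1} = 0
G(18) = mex{0,2} = 1
G(19) = mex{0,2} = 1
G(20) = mex{0,2} = 1
G(21) = mex{0,0} = 1
G(22) = mex{0,0} = 1
G(23) = mex{1,0} = 2
G(24) = mex{1,0} = 2
G_A(24) = 2.
Pile B, S = {1, 2, 3}:
n :  0  1  2  3  4  5  6  7  8  9 10 11 12 13 14 15 16 17 18 19 20 21 22 23 24
G :  0  1  2  3  0  1  2  3  0  1  2  3  0  1  2  3  0  1  2  3  0  1  2  3  0
G_B(24) = 0.
Combined Grundy value = 2 ⊕ 0 = 2.
A winning move leaves total XOR = 0, i.e. changes one component's Grundy value g to g ⊕ X where X is the current total.
Pile A: need g' = 2⊕2 = 0. Options: 24−5→G=1, 24−8→G=0. Hits: 1.
Pile B: need g' = 0⊕2 = 2. Options: 24−1→G=3, 24−2→G=2, 24−3→G=1. Hits: 1.

2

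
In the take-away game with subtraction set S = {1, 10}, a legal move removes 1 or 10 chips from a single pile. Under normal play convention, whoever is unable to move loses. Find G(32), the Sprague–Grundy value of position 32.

G(0) = 0
G(1) = mex{0} = 1
G(2) = mex{1} = 0
G(3) = mex{0} = 1
G(4) = mex{1} = 0
G(5) = mex{0} = 1
G(6) = mex{1} = 0
G(7) = mex{0} = 1
G(8) = mex{1} = 0
G(9) = mex{0} = 1
G(10) = mex{1,0} = 2
G(11) = mex{2,1} = 0
G(12) = mex{0,0} = 1
G(13) = mex{1,1} = 0
G(14) = mex{0,0} = 1
G(15) = mex{1,1} = 0
G(16) = mex{0,0} = 1
G(17) = mex{1,1} = 0
G(18) = mex{0,0} = 1
G(19) = mex{1,1} = 0
G(20) = mex{0,2} = 1
G(21) = mex{1,0} = 2
G(22) = mex{2,1} = 0
G(23) = mex{0,0} = 1
G(24) = mex{1,1} = 0
G(25) = mex{0,0} = 1
G(26) = mex{1,1} = 0
G(27) = mex{0,0} = 1
G(28) = mex{1,1} = 0
G(29) = mex{0,0} = 1
G(30) = mex{1,1} = 0
G(31) = mex{0,2} = 1
G(32) = mex{1,0} = 2

2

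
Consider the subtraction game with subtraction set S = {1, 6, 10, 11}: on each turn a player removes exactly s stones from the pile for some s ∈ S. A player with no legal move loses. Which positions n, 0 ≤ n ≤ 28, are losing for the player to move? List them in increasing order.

G(0) = 0
G(1) = mex{0} = 1
G(2) = mex{1} = 0
G(3) = mex{0} = 1
G(4) = mex{1} = 0
G(5) = mex{0} = 1
G(6) = mex{1,0} = 2
G(7) = mex{2,1} = 0
G(8) = mex{0,0} = 1
G(9) = mex{1,1} = 0
G(10) = mex{0,0,0} = 1
G(11) = mex{1,1,1,0} = 2
G(12) = mex{2,2,0,1} = 3
G(13) = mex{3,0,1,0} = 2
G(14) = mex{2,1,0,1} = 3
G(15) = mex{3,0,1,0} = 2
G(16) = mex{2,1,2,1} = 0
G(17) = mex{0,2,0,2} = 1
G(18) = mex{1,3,1,0} = 2
G(19) = mex{2,2,0,1} = 3
G(20) = mex{3,3,1,0} = 2
G(21) = mex{2,2,2,1} = 0
G(22) = mex{0,0,3,2} = 1
G(23) = mex{1,1,2,3} = 0
G(24) = mex{0,2,3,2} = 1
G(25) = mex{1,3,2,3} = 0
G(26) = mex{0,2,0,2} = 1
G(27) = mex{1,0,1,0} = 2
G(28) = mex{2,1,2,1} = 0
P-positions are exactly the n with G(n) = 0.

0, 2, 4, 7, 9, 16, 21, 23, 25, 28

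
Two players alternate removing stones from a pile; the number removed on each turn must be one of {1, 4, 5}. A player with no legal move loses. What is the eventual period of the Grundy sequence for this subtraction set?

G(0) = 0
G(1) = mex{0} = 1
G(2) = mex{1} = 0
G(3) = mex{0} = 1
G(4) = mex{1,0} = 2
G(5) = mex{2,1,0} = 3
G(6) = mex{3,0,1} = 2
G(7) = mex{2,1,0} = 3
G(8) = mex{3,2,1} = 0
G(9) = mex{0,3,2} = 1
G(10) = mex{1,2,3} = 0
G(11) = mex{0,3,2} = 1
G(12) = mex{1,0,3} = 2
G(13) = mex{2,1,0} = 3
G(14) = mex{3,0,1} = 2
G(15) = mex{2,1,0} = 3
G(16) = mex{3,2,1} = 0
G(17) = mex{0,3,2} = 1
G(n+8) = G(n) holds for n = 0,…,4 (a full window of length max(S) = 5), so the sequence is purely periodic with period 8.

8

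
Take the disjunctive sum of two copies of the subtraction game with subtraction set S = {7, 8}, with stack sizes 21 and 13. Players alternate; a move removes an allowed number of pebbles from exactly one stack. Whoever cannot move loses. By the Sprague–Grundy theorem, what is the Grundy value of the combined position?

All stacks use S = {7, 8}:
G(0) = 0
G(1) = mex{} = 0
G(2) = mex{} = 0
G(3) = mex{} = 0
G(4) = mex{} = 0
G(5) = mex{} = 0
G(6) = mex{} = 0
G(7) = mex{0} = 1
G(8) = mex{0,0} = 1
G(9) = mex{0,0} = 1
G(10) = mex{0,0} = 1
G(11) = mex{0,0} = 1
G(12) = mex{0,0} = 1
G(13) = mex{0,0} = 1
G(14) = mex{1,0} = 2
G(15) = mex{1,1} = 0
G(16) = mex{1,1} = 0
G(17) = mex{1,1} = 0
G(18) = mex{1,1} = 0
G(19) = mex{1,1} = 0
G(20) = mex{1,1} = 0
G(21) = mex{2,1} = 0
Stack A: G(21) = 0.
Stack B: G(13) = 1.
Combined Grundy value = 0 ⊕ 1 = 1.

1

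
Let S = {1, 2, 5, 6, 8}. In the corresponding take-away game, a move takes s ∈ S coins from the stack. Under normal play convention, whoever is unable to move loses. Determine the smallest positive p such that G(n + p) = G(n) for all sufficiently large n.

G(0) = 0
G(1) = mex{0} = 1
G(2) = mex{1,0} = 2
G(3) = mex{2,1} = 0
G(4) = mex{0,2} = 1
G(5) = mex{1,0,0} = 2
G(6) = mex{2,1,1,0} = 3
G(7) = mex{3,2,2,1} = 0
G(8) = mex{0,3,0,2,0} = 1
G(9) = mex{1,0,1,0,1} = 2
G(10) = mex{2,1,2,1,2} = 0
G(11) = mex{0,2,3,2,0} = 1
G(12) = mex{1,0,0,3,1} = 2
G(13) = mex{2,1,1,0,2} = 3
G(14) = mex{3,2,2,1,3} = 0
G(15) = mex{0,3,0,2,0} = 1
G(16) = mex{1,0,1,0,1} = 2
G(n+7) = G(n) holds for n = 0,…,7 (a full window of length max(S) = 8), so the sequence is purely periodic with period 7.

7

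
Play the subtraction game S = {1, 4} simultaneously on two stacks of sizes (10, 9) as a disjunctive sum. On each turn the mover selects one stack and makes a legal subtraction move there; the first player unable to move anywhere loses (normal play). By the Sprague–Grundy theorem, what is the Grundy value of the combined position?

2

All stacks use S = {1, 4}:
n :  0  1  2  3  4  5  6  7  8  9 10
G :  0  1  0  1  2  0  1  0  1  2  0
Stack A: G(10) = 0.
Stack B: G(9) = 2.
Combined Grundy value = 0 ⊕ 2 = 2.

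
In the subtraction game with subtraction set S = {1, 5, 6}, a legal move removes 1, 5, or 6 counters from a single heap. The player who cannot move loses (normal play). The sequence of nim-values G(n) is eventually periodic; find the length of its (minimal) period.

11

n :  0  1  2  3  4  5  6  7  8  9 10 11 12 13 14 15 16 17 18 19 20 21 22 23
G :  0  1  0  1  0  1  2  3  2  3  2  0  1  0  1  0  1  2  3  2  3  2  0  1
G(n+11) = G(n) holds for n = 0,…,5 (a full window of length max(S) = 6), so the sequence is purely periodic with period 11.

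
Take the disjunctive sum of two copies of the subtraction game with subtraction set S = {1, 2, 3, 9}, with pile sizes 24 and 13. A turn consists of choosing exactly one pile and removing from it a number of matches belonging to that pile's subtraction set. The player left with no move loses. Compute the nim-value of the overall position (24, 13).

1

All piles use S = {1, 2, 3, 9}:
n :  0  1  2  3  4  5  6  7  8  9 10 11 12 13 14 15 16 17 18 19 20 21 22 23 24
G :  0  1  2  3  0  1  2  3  0  1  2  3  0  1  2  3  0  1  2  3  0  1  2  3  0
Pile A: G(24) = 0.
Pile B: G(13) = 1.
Combined Grundy value = 0 ⊕ 1 = 1.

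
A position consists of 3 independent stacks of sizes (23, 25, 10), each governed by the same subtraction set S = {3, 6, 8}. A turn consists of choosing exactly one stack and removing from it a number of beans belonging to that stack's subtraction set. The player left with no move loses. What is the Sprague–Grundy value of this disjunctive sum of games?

2

All stacks use S = {3, 6, 8}:
G(0) = 0
G(1) = mex{} = 0
G(2) = mex{} = 0
G(3) = mex{0} = 1
G(4) = mex{0} = 1
G(5) = mex{0} = 1
G(6) = mex{1,0} = 2
G(7) = mex{1,0} = 2
G(8) = mex{1,0,0} = 2
G(9) = mex{2,1,0} = 3
G(10) = mex{2,1,0} = 3
G(11) = mex{2,1,1} = 0
G(12) = mex{3,2,1} = 0
G(13) = mex{3,2,1} = 0
G(14) = mex{0,2,2} = 1
G(15) = mex{0,3,2} = 1
G(16) = mex{0,3,2} = 1
G(17) = mex{1,0,3} = 2
G(18) = mex{1,0,3} = 2
G(19) = mex{1,0,0} = 2
G(20) = mex{2,1,0} = 3
G(21) = mex{2,1,0} = 3
G(22) = mex{2,1,1} = 0
G(23) = mex{3,2,1} = 0
G(24) = mex{3,2,1} = 0
G(25) = mex{0,2,2} = 1
Stack A: G(23) = 0.
Stack B: G(25) = 1.
Stack C: G(10) = 3.
Combined Grundy value = 0 ⊕ 1 ⊕ 3 = 2.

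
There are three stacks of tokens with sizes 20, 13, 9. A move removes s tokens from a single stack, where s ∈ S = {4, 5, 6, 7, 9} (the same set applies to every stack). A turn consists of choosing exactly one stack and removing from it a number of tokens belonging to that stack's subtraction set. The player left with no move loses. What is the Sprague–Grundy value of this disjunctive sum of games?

All stacks use S = {4, 5, 6, 7, 9}:
G(0) = 0
G(1) = mex{} = 0
G(2) = mex{} = 0
G(3) = mex{} = 0
G(4) = mex{0} = 1
G(5) = mex{0,0} = 1
G(6) = mex{0,0,0} = 1
G(7) = mex{0,0,0,0} = 1
G(8) = mex{1,0,0,0} = 2
G(9) = mex{1,1,0,0,0} = 2
G(10) = mex{1,1,1,0,0} = 2
G(11) = mex{1,1,1,1,0} = 2
G(12) = mex{2,1,1,1,0} = 3
G(13) = mex{2,2,1,1,1} = 0
G(14) = mex{2,2,2,1,1} = 0
G(15) = mex{2,2,2,2,1} = 0
G(16) = mex{3,2,2,2,1} = 0
G(17) = mex{0,3,2,2,2} = 1
G(18) = mex{0,0,3,2,2} = 1
G(19) = mex{0,0,0,3,2} = 1
G(20) = mex{0,0,0,0,2} = 1
Stack A: G(20) = 1.
Stack B: G(13) = 0.
Stack C: G(9) = 2.
Combined Grundy value = 1 ⊕ 0 ⊕ 2 = 3.

3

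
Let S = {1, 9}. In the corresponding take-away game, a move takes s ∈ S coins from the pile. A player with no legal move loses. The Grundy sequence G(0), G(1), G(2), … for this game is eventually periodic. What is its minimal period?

G(0) = 0
G(1) = mex{0} = 1
G(2) = mex{1} = 0
G(3) = mex{0} = 1
G(4) = mex{1} = 0
G(5) = mex{0} = 1
G(6) = mex{1} = 0
G(7) = mex{0} = 1
G(8) = mex{1} = 0
G(9) = mex{0,0} = 1
G(10) = mex{1,1} = 0
G(11) = mex{0,0} = 1
G(12) = mex{1,1} = 0
G(13) = mex{0,0} = 1
G(14) = mex{1,1} = 0
G(n+2) = G(n) holds for n = 0,…,8 (a full window of length max(S) = 9), so the sequence is purely periodic with period 2.

2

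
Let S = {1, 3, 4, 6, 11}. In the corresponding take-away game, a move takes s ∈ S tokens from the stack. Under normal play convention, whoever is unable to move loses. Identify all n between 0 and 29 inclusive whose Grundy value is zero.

0, 2, 7, 9, 14, 16, 21, 23, 28

n :  0  1  2  3  4  5  6  7  8  9 10 11 12 13 14 15 16 17 18 19 20 21 22 23 24 25 26 27 28 29
G :  0  1  0  1  2  3  2  0  1  0  1  2  3  2  0  1  0  1  2  3  2  0  1  0  1  2  3  2  0  1
P-positions are exactly the n with G(n) = 0.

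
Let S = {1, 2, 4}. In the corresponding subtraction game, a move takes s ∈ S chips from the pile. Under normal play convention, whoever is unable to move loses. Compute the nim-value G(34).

n :  0  1  2  3  4  5  6  7  8  9 10 11 12 13 14 15 16 17 18 19 20 21 22 23 24 25 26 27 28 29 30 31 32 33 34
G :  0  1  2  0  1  2  0  1  2  0  1  2  0  1  2  0  1  2  0  1  2  0  1  2  0  1  2  0  1  2  0  1  2  0  1

1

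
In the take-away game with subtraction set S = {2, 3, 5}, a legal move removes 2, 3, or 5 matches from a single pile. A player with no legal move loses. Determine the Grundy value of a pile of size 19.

2

n :  0  1  2  3  4  5  6  7  8  9 10 11 12 13 14 15 16 17 18 19
G :  0  0  1  1  2  2  3  0  0  1  1  2  2  3  0  0  1  1  2  2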